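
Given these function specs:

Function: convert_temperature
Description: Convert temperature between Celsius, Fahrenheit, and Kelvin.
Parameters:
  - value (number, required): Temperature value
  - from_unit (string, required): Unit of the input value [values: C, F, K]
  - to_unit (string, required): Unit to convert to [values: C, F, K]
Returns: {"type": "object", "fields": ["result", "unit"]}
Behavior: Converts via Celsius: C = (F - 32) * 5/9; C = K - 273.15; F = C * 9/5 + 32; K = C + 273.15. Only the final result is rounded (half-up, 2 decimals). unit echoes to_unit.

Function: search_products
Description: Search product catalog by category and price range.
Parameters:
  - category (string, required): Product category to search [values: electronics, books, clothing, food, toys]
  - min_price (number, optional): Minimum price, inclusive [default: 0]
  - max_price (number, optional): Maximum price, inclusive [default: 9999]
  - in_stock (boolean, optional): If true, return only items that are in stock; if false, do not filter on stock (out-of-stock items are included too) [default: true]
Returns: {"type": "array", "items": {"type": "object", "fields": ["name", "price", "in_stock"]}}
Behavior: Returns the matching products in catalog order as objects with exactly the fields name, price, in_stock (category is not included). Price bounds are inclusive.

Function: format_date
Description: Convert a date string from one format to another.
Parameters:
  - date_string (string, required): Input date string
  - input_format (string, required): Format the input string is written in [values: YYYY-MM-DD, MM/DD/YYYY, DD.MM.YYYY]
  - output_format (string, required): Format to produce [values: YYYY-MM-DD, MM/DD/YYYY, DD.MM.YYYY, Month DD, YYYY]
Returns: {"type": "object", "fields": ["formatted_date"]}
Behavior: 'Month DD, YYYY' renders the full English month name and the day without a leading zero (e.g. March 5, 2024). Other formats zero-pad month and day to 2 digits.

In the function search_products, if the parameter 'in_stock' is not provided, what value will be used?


The search_products spec declares:
  - in_stock (boolean, optional): If true, return only items that are in stock; if false, do not filter on stock (out-of-stock items are included too) [default: true]
Default:
true


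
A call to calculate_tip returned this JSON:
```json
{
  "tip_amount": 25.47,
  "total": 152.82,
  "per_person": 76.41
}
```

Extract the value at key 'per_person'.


76.41


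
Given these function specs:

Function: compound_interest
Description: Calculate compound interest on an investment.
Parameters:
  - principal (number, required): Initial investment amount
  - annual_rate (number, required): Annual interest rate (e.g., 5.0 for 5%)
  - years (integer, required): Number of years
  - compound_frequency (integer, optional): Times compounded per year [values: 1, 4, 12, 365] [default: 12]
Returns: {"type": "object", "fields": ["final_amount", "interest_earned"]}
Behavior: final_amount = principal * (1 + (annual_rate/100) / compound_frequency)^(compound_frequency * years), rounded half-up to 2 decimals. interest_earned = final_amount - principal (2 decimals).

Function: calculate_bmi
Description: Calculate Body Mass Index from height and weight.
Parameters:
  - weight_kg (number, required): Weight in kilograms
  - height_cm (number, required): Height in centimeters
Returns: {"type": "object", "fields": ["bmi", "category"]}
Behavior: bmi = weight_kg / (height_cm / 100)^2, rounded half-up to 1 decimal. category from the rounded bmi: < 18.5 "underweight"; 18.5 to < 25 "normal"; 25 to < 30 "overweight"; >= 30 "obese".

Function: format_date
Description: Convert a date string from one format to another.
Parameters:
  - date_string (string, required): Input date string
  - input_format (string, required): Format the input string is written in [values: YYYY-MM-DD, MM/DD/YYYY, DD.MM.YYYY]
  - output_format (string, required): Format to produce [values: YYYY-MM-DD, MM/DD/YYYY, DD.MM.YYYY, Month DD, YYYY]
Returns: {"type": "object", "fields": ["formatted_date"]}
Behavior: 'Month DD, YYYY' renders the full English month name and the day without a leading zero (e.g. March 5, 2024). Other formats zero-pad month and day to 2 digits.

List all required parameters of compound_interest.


Parameters of compound_interest and their required/optional flag:
  principal: required
  annual_rate: required
  years: required
  compound_frequency: optional
annual_rate, principal, years


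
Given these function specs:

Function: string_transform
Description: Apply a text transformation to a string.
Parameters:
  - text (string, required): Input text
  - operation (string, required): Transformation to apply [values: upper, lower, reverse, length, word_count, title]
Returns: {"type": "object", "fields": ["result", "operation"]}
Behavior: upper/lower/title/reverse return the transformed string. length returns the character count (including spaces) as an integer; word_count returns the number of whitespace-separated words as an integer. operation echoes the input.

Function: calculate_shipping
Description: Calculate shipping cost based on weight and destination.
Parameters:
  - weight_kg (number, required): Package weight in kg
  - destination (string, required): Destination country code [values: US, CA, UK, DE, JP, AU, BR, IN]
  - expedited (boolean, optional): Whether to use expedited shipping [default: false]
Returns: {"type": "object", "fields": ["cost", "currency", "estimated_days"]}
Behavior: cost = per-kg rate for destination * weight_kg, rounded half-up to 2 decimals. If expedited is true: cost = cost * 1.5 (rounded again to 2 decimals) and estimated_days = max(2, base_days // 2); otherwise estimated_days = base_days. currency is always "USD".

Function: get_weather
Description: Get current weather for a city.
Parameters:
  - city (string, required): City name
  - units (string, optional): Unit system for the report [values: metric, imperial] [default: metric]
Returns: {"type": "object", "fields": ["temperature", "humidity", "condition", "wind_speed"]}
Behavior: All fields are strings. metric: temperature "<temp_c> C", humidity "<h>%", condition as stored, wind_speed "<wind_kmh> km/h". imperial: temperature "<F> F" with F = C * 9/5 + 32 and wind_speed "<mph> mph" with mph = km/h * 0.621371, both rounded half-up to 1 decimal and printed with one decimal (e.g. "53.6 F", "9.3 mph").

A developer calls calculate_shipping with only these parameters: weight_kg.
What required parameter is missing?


Required parameters: weight_kg, destination
Provided: weight_kg
Missing: destination
destination


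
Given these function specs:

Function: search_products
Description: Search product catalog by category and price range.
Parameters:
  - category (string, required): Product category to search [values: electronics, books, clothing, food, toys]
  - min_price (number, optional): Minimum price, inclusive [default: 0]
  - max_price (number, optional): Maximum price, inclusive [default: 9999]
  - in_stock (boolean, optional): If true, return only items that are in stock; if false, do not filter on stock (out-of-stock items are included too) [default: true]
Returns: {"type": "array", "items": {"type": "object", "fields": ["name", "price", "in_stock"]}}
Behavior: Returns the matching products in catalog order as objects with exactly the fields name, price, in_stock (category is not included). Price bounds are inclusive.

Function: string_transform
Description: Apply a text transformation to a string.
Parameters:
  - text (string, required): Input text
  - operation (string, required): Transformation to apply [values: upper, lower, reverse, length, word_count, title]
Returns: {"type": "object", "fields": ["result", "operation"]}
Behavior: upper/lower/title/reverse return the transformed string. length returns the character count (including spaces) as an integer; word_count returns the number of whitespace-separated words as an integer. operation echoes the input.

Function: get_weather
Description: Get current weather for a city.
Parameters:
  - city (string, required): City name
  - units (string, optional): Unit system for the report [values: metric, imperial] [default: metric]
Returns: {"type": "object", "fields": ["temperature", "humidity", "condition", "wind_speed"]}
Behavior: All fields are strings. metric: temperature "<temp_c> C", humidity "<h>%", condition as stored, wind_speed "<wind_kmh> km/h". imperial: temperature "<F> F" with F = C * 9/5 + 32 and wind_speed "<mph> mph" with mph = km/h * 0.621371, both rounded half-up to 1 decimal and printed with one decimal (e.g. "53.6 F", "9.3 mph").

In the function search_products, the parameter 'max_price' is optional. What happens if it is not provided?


The search_products spec declares:
  - max_price (number, optional): Maximum price, inclusive [default: 9999]
It defaults to 9999


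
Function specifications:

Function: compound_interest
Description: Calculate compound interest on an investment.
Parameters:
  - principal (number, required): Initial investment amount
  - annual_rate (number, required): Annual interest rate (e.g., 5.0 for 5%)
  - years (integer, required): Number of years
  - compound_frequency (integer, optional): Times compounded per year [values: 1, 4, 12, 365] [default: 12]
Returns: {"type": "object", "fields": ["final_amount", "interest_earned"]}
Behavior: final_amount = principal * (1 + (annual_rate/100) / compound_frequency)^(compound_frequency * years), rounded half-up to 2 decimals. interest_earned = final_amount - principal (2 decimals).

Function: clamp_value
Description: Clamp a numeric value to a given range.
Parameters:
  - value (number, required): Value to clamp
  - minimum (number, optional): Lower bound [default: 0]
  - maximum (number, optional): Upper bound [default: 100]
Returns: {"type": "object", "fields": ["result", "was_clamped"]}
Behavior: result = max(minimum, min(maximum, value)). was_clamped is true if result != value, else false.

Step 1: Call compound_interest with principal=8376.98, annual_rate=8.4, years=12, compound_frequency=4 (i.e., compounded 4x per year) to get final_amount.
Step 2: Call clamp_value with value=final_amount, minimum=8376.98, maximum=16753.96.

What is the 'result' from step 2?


Step 1: compound_interest
  rate per period = 8.4/100/4 = 0.021 (keep full precision); periods = 4 * 12 = 48
  (1 + 0.021)^48 = 2.71166241
  final_amount = 8376.98 * 2.71166241 = 22715.541742 -> 22715.54
  interest_earned = 22715.54 - 8376.98 = 14338.56
  -> final_amount = 22715.54
Step 2: clamp_value(value=22715.54, minimum=8376.98, maximum=16753.96)
  result = max(8376.98, min(16753.96, 22715.54)) = max(8376.98, 16753.96) = 16753.96
  was_clamped = (16753.96 != 22715.54) = true
  -> result = 16753.96
16753.96


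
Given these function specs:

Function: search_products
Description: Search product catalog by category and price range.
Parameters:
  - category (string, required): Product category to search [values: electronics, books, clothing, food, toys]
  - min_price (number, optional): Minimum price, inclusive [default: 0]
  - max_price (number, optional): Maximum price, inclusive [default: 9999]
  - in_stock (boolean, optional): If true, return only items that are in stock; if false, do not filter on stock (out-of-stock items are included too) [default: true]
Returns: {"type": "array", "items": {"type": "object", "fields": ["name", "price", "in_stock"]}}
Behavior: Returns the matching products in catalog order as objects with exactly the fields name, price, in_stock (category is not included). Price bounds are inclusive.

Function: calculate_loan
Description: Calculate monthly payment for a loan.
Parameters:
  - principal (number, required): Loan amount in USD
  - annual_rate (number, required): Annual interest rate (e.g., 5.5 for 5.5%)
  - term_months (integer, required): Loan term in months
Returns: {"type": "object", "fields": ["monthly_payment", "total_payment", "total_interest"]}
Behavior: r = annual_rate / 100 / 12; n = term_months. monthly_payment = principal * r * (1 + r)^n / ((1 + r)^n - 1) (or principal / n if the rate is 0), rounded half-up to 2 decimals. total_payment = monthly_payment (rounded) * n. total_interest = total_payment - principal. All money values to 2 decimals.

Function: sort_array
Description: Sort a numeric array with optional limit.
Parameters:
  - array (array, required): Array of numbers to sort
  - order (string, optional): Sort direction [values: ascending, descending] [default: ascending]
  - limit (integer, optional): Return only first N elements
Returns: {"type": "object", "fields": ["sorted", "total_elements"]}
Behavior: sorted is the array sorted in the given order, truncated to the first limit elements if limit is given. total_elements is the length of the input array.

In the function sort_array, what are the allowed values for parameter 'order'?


The sort_array spec declares:
  - order (string, optional): Sort direction [values: ascending, descending] [default: ascending]
Allowed values:
ascending, descending


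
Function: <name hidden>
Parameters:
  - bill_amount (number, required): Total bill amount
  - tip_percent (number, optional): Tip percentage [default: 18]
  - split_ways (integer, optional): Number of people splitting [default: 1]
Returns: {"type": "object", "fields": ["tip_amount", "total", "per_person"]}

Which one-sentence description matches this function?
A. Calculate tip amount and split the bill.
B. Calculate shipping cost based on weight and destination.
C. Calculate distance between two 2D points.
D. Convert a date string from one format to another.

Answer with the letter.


Parameters bill_amount, tip_percent, split_ways and return ["tip_amount", "total", "per_person"] fit: Calculate tip amount and split the bill.
A


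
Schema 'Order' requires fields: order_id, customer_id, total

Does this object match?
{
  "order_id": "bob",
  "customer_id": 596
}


Checking required fields...
Missing: total
Invalid - missing required field 'total'


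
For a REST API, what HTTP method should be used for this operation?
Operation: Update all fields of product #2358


GET = read, POST = create, PUT = update/replace, DELETE = remove
This operation is an update/replace.
PUT


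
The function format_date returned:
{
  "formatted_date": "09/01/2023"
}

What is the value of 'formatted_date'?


09/01/2023


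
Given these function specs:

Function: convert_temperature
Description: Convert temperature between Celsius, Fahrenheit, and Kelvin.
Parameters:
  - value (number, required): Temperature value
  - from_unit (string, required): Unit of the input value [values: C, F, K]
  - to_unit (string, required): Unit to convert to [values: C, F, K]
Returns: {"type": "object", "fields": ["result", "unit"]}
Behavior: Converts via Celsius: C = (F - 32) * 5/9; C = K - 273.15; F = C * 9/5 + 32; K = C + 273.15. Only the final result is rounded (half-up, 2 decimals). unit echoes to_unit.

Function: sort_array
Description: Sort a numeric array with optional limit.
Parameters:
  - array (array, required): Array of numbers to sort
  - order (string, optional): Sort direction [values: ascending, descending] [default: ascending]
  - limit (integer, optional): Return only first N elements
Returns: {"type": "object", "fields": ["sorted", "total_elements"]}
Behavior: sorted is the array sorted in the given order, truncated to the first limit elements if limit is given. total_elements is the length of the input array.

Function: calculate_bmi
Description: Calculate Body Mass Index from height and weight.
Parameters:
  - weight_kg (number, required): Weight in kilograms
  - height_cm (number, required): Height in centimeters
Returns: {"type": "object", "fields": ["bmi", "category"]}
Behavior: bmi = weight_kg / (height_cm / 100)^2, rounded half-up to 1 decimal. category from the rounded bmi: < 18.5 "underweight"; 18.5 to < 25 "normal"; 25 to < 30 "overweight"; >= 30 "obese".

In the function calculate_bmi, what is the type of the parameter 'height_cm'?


The calculate_bmi spec declares:
  - height_cm (number, required): Height in centimeters
Type:
number


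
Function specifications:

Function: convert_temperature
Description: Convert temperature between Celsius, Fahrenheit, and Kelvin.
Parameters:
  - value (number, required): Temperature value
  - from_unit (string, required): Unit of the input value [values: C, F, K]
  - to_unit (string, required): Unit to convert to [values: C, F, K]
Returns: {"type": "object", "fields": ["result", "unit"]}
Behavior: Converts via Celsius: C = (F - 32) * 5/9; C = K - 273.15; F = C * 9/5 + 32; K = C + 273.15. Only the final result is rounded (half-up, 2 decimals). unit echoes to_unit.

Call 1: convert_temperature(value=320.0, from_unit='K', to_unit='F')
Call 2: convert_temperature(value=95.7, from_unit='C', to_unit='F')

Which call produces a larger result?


Call 1:
  To C: 320 - 273.15 = 46.85
  To F: 46.85 * 9/5 + 32 = 116.33
  Round to 2 decimals: 116.33
  -> 116.33 F
Call 2:
  Input already in C: 95.7
  To F: 95.7 * 9/5 + 32 = 204.26
  Round to 2 decimals: 204.26
  -> 204.26 F
Call 2 (204.26 F)


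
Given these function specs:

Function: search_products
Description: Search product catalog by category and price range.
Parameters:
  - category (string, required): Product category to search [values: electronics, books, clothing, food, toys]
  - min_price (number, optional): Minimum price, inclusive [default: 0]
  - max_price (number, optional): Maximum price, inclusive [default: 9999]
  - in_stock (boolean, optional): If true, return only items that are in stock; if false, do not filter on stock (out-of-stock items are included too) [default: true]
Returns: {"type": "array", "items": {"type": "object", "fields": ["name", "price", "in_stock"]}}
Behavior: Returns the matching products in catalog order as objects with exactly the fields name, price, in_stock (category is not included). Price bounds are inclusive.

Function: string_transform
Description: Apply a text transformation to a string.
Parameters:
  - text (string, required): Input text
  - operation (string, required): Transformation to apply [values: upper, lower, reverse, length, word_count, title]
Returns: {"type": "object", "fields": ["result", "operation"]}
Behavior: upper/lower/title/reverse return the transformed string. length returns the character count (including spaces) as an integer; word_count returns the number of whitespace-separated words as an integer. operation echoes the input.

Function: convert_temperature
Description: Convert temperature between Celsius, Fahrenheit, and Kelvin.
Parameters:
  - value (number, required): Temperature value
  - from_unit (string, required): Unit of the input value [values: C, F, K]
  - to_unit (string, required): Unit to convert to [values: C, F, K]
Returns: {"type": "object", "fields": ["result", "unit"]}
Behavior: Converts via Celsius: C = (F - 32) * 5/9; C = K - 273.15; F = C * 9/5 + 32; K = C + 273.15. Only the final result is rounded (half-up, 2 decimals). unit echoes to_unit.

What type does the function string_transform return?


The string_transform spec declares Returns: {"type": "object", "fields": ["result", "operation"]}
Type:
object


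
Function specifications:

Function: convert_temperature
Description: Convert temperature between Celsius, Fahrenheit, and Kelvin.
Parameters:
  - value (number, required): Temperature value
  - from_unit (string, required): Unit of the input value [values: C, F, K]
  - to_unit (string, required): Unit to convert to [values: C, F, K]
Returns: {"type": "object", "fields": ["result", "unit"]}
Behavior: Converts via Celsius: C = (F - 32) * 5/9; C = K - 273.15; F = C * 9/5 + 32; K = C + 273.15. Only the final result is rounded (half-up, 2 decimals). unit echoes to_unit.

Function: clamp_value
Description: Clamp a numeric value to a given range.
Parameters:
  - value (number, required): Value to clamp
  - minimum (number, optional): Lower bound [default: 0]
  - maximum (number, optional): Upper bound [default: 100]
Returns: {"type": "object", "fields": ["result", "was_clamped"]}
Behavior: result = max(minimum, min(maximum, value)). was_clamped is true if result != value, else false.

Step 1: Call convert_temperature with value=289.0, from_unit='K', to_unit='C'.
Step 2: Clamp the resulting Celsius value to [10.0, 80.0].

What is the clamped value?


Step 1: convert_temperature(value=289.0, from_unit=K, to_unit=C)
  To C: 289 - 273.15 = 15.85
  Target is C: 15.85
  Round to 2 decimals: 15.85
  -> result = 15.85 C
Step 2: clamp_value(value=15.85, minimum=10.0, maximum=80.0)
  result = max(10.0, min(80.0, 15.85)) = max(10.0, 15.85) = 15.85
  was_clamped = (15.85 != 15.85) = false
  -> result = 15.85
15.85


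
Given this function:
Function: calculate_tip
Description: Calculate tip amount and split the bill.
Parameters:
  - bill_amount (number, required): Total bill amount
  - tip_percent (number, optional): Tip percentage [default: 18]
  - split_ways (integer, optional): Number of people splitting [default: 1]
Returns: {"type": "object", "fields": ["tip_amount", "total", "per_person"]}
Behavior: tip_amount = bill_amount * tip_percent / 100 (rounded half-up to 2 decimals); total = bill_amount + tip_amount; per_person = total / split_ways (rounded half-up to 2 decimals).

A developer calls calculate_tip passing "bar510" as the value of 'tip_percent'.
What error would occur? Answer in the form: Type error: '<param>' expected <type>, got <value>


Spec: 'tip_percent' is declared as number; "bar510" is a string.
Type error: 'tip_percent' expected number, got "bar510"


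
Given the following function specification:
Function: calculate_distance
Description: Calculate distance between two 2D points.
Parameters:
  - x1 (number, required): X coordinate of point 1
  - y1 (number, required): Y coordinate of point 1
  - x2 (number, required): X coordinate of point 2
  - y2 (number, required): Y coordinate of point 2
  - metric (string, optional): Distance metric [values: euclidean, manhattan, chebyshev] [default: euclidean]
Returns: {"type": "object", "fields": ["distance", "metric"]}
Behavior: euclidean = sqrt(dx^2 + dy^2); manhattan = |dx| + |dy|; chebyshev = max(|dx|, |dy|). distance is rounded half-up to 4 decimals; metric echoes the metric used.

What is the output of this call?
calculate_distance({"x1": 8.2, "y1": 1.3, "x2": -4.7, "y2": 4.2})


Defaults applied: metric=euclidean
|dx| = |-4.7 - 8.2| = 12.9; |dy| = |4.2 - 1.3| = 2.9
euclidean: sqrt(12.9^2 + 2.9^2) = sqrt(174.82) = 13.221951
Round to 4 decimals: 13.222
Output:
{"distance": 13.222, "metric": "euclidean"}


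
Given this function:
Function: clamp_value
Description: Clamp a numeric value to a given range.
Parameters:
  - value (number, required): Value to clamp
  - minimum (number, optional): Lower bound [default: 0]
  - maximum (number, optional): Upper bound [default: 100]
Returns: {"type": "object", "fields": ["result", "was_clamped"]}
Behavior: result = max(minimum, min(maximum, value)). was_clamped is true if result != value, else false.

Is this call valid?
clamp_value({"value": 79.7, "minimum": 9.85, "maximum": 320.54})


Checking all required parameters present and types match... All valid.
Valid


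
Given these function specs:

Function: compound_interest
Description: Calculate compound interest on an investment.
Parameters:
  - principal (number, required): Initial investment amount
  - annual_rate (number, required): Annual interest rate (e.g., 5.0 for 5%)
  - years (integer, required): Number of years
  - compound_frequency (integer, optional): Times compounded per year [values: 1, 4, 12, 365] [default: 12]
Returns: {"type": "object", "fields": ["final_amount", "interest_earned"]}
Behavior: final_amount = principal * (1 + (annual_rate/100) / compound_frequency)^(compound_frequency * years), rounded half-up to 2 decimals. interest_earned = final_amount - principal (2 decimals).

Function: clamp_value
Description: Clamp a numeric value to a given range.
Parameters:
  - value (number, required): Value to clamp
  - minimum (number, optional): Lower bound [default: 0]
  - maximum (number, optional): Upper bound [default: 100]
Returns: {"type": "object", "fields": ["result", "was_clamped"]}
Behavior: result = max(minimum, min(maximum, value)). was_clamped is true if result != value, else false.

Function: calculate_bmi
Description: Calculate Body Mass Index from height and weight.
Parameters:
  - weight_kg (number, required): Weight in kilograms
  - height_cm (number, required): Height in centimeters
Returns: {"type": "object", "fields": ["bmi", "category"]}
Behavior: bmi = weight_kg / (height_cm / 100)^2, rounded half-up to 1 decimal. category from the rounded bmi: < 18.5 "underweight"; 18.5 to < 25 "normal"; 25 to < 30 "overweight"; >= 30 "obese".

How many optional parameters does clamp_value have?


Parameters of clamp_value: value (required), minimum (optional), maximum (optional)
Optional count:
2


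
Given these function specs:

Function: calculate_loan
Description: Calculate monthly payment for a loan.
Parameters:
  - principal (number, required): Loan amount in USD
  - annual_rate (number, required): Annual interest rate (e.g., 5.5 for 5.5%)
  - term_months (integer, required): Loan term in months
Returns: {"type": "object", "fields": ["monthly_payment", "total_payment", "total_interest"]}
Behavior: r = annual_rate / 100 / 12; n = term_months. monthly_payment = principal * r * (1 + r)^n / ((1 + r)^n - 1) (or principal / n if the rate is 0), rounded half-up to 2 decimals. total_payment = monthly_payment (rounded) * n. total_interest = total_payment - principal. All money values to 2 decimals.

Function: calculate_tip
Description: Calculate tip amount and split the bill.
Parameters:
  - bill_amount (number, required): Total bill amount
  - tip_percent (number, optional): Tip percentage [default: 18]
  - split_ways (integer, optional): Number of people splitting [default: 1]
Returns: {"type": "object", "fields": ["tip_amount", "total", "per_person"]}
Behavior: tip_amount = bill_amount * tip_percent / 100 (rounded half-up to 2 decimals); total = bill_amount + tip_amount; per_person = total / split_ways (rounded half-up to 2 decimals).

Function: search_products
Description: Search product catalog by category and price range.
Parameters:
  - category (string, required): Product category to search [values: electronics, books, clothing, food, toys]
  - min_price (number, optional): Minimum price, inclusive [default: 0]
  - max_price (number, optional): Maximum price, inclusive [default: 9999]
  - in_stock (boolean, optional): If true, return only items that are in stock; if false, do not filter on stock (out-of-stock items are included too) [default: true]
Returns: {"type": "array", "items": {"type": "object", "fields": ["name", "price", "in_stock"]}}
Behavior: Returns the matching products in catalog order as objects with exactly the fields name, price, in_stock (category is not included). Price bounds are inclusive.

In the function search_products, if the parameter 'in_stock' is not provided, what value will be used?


The search_products spec declares:
  - in_stock (boolean, optional): If true, return only items that are in stock; if false, do not filter on stock (out-of-stock items are included too) [default: true]
Default:
true


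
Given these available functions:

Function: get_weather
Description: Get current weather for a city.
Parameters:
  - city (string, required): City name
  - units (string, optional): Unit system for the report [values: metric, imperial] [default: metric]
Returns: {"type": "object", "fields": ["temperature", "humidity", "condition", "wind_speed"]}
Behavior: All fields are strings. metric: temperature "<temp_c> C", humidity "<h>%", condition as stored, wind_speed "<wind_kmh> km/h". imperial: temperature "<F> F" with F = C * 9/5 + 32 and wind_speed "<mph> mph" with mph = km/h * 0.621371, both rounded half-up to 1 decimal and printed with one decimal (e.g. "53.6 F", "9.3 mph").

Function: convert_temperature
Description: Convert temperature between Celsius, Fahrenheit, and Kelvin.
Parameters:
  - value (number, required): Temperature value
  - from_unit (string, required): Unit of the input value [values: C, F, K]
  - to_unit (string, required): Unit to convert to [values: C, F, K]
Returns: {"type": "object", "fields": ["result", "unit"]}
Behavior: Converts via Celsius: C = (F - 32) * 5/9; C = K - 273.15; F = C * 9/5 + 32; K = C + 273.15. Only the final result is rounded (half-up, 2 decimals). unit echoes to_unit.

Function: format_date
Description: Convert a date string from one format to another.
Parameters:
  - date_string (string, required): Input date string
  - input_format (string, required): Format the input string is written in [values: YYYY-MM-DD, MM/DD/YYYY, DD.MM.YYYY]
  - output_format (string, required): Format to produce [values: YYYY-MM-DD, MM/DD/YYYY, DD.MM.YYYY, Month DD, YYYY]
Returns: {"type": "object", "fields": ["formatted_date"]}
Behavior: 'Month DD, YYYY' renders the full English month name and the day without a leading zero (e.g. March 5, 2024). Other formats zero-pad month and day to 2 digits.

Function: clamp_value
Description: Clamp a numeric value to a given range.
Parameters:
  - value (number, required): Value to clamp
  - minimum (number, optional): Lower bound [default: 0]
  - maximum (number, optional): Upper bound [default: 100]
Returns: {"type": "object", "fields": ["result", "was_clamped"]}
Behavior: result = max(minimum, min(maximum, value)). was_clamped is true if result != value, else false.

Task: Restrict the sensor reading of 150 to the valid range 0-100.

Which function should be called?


The task needs a function whose description is: Clamp a numeric value to a given range.
clamp_value


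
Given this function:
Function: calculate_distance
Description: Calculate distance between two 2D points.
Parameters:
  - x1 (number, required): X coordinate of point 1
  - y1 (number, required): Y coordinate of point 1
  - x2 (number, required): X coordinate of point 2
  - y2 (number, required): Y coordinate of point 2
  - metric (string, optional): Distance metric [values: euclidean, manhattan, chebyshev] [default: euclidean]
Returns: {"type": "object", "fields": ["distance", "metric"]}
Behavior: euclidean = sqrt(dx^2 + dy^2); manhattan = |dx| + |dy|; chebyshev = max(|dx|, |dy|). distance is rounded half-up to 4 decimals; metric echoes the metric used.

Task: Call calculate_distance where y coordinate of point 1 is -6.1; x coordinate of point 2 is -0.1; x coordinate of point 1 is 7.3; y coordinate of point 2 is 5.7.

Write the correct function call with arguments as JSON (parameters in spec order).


Mapping each described value to its parameter name:
  'Y coordinate of point 1' -> y1 = -6.1
  'X coordinate of point 2' -> x2 = -0.1
  'X coordinate of point 1' -> x1 = 7.3
  'Y coordinate of point 2' -> y2 = 5.7
calculate_distance({"x1": 7.3, "y1": -6.1, "x2": -0.1, "y2": 5.7})


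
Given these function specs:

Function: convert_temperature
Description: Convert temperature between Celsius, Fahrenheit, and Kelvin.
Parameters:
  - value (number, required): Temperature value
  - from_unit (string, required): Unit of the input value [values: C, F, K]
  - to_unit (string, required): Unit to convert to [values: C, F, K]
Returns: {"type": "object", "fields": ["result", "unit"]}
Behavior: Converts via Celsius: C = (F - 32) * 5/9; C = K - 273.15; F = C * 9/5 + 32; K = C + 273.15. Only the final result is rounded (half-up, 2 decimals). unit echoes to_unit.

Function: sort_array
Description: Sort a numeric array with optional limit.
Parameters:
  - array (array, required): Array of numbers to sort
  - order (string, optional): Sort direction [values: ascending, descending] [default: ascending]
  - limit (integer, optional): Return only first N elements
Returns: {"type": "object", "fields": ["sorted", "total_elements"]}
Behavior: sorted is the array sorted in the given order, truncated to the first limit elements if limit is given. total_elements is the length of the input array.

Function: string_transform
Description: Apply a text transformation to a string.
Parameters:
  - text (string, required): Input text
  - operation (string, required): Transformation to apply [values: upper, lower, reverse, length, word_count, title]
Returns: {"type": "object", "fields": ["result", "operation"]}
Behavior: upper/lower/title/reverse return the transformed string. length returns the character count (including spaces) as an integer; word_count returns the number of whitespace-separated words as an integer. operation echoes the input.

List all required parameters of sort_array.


Parameters of sort_array and their required/optional flag:
  array: required
  order: optional
  limit: optional
array


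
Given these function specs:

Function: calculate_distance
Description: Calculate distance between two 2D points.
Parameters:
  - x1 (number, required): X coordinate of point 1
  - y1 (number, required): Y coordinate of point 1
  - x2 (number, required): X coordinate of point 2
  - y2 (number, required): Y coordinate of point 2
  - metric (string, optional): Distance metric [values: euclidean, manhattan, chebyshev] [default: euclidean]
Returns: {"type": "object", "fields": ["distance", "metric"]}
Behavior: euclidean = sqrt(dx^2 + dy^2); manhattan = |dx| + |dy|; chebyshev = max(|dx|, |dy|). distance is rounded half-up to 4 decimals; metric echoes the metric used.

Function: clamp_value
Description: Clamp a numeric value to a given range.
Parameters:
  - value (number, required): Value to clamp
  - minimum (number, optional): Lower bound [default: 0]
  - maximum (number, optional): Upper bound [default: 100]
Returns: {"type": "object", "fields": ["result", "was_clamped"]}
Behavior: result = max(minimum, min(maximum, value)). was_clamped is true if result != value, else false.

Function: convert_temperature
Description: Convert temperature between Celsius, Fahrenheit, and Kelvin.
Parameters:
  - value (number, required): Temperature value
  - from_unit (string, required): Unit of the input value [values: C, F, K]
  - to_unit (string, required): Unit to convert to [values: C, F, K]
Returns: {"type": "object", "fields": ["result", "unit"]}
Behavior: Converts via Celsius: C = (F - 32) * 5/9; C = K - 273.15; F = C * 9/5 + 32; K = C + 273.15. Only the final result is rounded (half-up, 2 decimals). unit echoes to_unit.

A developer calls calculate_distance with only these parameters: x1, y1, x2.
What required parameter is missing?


Required parameters: x1, y1, x2, y2
Provided: x1, y1, x2
Missing: y2
y2


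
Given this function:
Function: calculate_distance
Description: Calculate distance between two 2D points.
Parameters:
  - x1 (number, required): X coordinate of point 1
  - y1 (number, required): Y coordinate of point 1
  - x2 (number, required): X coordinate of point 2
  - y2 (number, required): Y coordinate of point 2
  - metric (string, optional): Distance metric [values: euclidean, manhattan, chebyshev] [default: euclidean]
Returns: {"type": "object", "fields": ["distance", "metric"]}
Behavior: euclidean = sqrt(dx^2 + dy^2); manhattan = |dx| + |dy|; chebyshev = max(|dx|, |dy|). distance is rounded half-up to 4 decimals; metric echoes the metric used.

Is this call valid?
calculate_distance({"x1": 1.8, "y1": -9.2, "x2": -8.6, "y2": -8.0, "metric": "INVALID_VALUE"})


Checking parameter values...
Parameter 'metric' has value 'INVALID_VALUE' not in allowed: euclidean, manhattan, chebyshev
Invalid - 'metric' must be one of euclidean, manhattan, chebyshev


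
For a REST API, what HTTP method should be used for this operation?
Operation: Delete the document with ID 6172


GET = read, POST = create, PUT = update/replace, DELETE = remove
This operation is a removal.
DELETE


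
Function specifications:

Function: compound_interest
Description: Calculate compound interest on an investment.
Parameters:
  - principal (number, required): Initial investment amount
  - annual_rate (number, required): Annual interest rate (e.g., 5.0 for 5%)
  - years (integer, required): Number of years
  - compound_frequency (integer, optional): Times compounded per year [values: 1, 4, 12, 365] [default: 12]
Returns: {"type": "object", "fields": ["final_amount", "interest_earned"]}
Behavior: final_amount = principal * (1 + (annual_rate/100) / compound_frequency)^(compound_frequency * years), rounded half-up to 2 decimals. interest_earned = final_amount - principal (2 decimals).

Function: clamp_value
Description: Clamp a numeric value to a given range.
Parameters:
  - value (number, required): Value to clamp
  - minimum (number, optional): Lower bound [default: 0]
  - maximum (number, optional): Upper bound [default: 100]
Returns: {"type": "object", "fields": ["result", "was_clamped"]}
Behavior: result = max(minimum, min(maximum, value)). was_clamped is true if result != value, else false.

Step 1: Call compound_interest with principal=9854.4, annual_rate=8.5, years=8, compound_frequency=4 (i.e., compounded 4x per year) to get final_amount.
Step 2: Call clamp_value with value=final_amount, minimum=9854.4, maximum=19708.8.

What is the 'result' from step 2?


Step 1: compound_interest
  rate per period = 8.5/100/4 = 0.02125 (keep full precision); periods = 4 * 8 = 32
  (1 + 0.02125)^32 = 1.95986531
  final_amount = 9854.4 * 1.95986531 = 19313.296685 -> 19313.30
  interest_earned = 19313.30 - 9854.40 = 9458.90
  -> final_amount = 19313.3
Step 2: clamp_value(value=19313.3, minimum=9854.4, maximum=19708.8)
  result = max(9854.4, min(19708.8, 19313.3)) = max(9854.4, 19313.3) = 19313.3
  was_clamped = (19313.3 != 19313.3) = false
  -> result = 19313.3
19313.3


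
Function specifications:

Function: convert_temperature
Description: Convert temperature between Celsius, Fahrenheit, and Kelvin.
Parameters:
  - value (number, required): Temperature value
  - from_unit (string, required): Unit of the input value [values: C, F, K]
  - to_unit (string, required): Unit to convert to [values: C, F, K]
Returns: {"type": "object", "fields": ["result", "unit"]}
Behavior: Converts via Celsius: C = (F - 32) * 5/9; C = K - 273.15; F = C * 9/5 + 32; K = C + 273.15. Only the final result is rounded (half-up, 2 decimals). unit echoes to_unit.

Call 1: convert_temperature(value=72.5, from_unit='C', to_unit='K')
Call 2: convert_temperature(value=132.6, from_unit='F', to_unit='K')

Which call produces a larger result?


Call 1:
  Input already in C: 72.5
  To K: 72.5 + 273.15 = 345.65
  Round to 2 decimals: 345.65
  -> 345.65 K
Call 2:
  To C: (132.6 - 32) * 5/9 = 55.888889
  To K: 55.888889 + 273.15 = 329.038889
  Round to 2 decimals: 329.04
  -> 329.04 K
Call 1 (345.65 K)


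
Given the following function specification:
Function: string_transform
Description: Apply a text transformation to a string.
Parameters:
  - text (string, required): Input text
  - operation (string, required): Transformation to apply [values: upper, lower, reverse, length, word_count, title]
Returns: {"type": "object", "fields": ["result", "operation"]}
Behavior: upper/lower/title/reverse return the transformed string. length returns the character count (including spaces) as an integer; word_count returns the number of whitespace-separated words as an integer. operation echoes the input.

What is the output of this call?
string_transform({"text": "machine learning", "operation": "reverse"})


reverse('machine learning') = 'gninrael enihcam'
Output:
{"result": "gninrael enihcam", "operation": "reverse"}


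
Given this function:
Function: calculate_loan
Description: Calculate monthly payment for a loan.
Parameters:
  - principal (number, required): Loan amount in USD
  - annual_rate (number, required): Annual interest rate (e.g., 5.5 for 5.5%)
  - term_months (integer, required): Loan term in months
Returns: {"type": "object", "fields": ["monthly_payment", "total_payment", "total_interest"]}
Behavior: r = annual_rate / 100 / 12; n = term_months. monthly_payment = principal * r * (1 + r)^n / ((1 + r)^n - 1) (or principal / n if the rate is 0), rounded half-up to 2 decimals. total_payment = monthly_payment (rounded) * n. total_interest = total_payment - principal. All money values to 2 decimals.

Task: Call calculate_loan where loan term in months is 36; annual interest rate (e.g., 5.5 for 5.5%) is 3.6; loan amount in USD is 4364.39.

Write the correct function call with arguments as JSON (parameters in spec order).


Mapping each described value to its parameter name:
  'Loan term in months' -> term_months = 36
  'Annual interest rate (e.g., 5.5 for 5.5%)' -> annual_rate = 3.6
  'Loan amount in USD' -> principal = 4364.39
calculate_loan({"principal": 4364.39, "annual_rate": 3.6, "term_months": 36})
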